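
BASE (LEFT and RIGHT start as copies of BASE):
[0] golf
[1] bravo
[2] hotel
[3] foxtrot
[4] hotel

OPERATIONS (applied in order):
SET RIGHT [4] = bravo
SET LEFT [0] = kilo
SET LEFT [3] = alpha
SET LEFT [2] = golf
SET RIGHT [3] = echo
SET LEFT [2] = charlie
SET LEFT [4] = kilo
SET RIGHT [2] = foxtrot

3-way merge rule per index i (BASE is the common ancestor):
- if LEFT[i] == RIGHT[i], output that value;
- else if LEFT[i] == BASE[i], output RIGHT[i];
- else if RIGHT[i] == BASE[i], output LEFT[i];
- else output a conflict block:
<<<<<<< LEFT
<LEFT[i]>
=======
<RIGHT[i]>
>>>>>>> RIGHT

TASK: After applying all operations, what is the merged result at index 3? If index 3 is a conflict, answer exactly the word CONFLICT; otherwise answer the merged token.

Final LEFT:  [kilo, bravo, charlie, alpha, kilo]
Final RIGHT: [golf, bravo, foxtrot, echo, bravo]
i=0: L=kilo, R=golf=BASE -> take LEFT -> kilo
i=1: L=bravo R=bravo -> agree -> bravo
i=2: BASE=hotel L=charlie R=foxtrot all differ -> CONFLICT
i=3: BASE=foxtrot L=alpha R=echo all differ -> CONFLICT
i=4: BASE=hotel L=kilo R=bravo all differ -> CONFLICT
Index 3 -> CONFLICT

Answer: CONFLICT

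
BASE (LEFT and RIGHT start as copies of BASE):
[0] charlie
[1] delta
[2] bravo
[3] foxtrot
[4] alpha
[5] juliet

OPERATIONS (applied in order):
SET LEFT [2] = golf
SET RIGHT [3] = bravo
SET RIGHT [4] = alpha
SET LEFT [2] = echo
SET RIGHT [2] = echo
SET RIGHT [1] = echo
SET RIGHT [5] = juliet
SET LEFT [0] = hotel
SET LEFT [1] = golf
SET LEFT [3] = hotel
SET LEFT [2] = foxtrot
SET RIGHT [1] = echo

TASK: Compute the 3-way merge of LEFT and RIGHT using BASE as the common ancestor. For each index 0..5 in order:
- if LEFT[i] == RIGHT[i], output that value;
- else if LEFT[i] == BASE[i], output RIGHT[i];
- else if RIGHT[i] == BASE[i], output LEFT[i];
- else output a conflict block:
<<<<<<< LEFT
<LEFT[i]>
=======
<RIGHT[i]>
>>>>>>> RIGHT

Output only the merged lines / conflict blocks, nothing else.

Answer: hotel
<<<<<<< LEFT
golf
=======
echo
>>>>>>> RIGHT
<<<<<<< LEFT
foxtrot
=======
echo
>>>>>>> RIGHT
<<<<<<< LEFT
hotel
=======
bravo
>>>>>>> RIGHT
alpha
juliet

Derivation:
Final LEFT:  [hotel, golf, foxtrot, hotel, alpha, juliet]
Final RIGHT: [charlie, echo, echo, bravo, alpha, juliet]
i=0: L=hotel, R=charlie=BASE -> take LEFT -> hotel
i=1: BASE=delta L=golf R=echo all differ -> CONFLICT
i=2: BASE=bravo L=foxtrot R=echo all differ -> CONFLICT
i=3: BASE=foxtrot L=hotel R=bravo all differ -> CONFLICT
i=4: L=alpha R=alpha -> agree -> alpha
i=5: L=juliet R=juliet -> agree -> juliet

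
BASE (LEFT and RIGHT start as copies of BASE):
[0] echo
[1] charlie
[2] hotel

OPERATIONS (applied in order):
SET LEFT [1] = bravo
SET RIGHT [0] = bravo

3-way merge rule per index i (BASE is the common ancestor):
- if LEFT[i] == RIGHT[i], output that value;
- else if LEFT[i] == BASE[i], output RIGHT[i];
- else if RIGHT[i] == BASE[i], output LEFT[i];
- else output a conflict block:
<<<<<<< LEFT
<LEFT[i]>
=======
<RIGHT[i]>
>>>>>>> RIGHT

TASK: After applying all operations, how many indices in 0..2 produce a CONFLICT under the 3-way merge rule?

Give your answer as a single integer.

Answer: 0

Derivation:
Final LEFT:  [echo, bravo, hotel]
Final RIGHT: [bravo, charlie, hotel]
i=0: L=echo=BASE, R=bravo -> take RIGHT -> bravo
i=1: L=bravo, R=charlie=BASE -> take LEFT -> bravo
i=2: L=hotel R=hotel -> agree -> hotel
Conflict count: 0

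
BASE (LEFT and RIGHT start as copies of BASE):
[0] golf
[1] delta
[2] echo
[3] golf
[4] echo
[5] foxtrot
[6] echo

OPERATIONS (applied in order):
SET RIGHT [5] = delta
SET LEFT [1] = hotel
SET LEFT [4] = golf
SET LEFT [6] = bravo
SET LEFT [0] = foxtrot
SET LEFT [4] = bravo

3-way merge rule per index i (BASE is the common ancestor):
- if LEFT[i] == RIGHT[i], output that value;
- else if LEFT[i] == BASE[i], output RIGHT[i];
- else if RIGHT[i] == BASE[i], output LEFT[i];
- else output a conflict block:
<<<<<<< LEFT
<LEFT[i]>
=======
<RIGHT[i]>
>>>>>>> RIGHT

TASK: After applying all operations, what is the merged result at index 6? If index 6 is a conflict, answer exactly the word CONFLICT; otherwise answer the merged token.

Final LEFT:  [foxtrot, hotel, echo, golf, bravo, foxtrot, bravo]
Final RIGHT: [golf, delta, echo, golf, echo, delta, echo]
i=0: L=foxtrot, R=golf=BASE -> take LEFT -> foxtrot
i=1: L=hotel, R=delta=BASE -> take LEFT -> hotel
i=2: L=echo R=echo -> agree -> echo
i=3: L=golf R=golf -> agree -> golf
i=4: L=bravo, R=echo=BASE -> take LEFT -> bravo
i=5: L=foxtrot=BASE, R=delta -> take RIGHT -> delta
i=6: L=bravo, R=echo=BASE -> take LEFT -> bravo
Index 6 -> bravo

Answer: bravo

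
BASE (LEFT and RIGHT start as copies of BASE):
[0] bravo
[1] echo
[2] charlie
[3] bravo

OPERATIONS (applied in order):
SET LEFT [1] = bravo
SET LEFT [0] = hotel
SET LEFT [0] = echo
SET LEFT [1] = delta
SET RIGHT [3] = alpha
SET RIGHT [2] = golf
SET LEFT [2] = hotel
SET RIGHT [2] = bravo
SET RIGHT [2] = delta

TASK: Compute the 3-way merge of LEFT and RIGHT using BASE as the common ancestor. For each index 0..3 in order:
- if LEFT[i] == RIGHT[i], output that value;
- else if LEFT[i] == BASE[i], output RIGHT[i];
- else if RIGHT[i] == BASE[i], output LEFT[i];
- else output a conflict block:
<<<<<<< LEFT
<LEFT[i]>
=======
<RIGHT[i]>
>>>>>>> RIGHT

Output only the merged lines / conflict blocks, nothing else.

Final LEFT:  [echo, delta, hotel, bravo]
Final RIGHT: [bravo, echo, delta, alpha]
i=0: L=echo, R=bravo=BASE -> take LEFT -> echo
i=1: L=delta, R=echo=BASE -> take LEFT -> delta
i=2: BASE=charlie L=hotel R=delta all differ -> CONFLICT
i=3: L=bravo=BASE, R=alpha -> take RIGHT -> alpha

Answer: echo
delta
<<<<<<< LEFT
hotel
=======
delta
>>>>>>> RIGHT
alpha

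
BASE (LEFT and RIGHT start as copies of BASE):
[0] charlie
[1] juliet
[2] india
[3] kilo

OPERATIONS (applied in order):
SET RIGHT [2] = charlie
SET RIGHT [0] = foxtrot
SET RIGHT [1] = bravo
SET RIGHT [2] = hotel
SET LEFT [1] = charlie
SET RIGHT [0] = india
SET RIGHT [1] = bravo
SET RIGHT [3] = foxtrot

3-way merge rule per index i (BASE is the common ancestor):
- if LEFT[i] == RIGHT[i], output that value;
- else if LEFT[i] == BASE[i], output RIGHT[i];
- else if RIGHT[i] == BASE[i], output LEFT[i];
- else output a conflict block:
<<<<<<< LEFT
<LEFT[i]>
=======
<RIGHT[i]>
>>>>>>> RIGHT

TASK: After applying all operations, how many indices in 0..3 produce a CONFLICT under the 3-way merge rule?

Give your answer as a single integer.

Answer: 1

Derivation:
Final LEFT:  [charlie, charlie, india, kilo]
Final RIGHT: [india, bravo, hotel, foxtrot]
i=0: L=charlie=BASE, R=india -> take RIGHT -> india
i=1: BASE=juliet L=charlie R=bravo all differ -> CONFLICT
i=2: L=india=BASE, R=hotel -> take RIGHT -> hotel
i=3: L=kilo=BASE, R=foxtrot -> take RIGHT -> foxtrot
Conflict count: 1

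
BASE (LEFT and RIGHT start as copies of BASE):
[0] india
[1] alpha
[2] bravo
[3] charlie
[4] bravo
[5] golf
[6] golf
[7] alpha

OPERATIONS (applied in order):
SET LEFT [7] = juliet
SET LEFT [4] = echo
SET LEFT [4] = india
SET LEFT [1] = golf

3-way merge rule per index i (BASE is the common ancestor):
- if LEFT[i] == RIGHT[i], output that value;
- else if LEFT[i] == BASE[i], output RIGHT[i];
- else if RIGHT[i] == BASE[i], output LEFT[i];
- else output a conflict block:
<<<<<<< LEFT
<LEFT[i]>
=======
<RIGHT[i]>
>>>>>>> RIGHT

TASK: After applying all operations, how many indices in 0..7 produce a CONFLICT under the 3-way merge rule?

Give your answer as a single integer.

Final LEFT:  [india, golf, bravo, charlie, india, golf, golf, juliet]
Final RIGHT: [india, alpha, bravo, charlie, bravo, golf, golf, alpha]
i=0: L=india R=india -> agree -> india
i=1: L=golf, R=alpha=BASE -> take LEFT -> golf
i=2: L=bravo R=bravo -> agree -> bravo
i=3: L=charlie R=charlie -> agree -> charlie
i=4: L=india, R=bravo=BASE -> take LEFT -> india
i=5: L=golf R=golf -> agree -> golf
i=6: L=golf R=golf -> agree -> golf
i=7: L=juliet, R=alpha=BASE -> take LEFT -> juliet
Conflict count: 0

Answer: 0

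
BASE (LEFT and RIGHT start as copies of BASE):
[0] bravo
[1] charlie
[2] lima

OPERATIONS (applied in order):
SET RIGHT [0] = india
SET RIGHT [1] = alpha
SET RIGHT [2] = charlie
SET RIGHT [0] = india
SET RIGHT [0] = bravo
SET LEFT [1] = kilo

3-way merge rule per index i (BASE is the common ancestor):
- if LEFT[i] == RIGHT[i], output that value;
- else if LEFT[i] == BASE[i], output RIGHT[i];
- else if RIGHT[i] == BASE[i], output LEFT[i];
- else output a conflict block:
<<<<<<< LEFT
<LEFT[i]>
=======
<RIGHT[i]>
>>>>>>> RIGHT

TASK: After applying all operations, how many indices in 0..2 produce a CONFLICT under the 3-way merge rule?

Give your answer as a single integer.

Answer: 1

Derivation:
Final LEFT:  [bravo, kilo, lima]
Final RIGHT: [bravo, alpha, charlie]
i=0: L=bravo R=bravo -> agree -> bravo
i=1: BASE=charlie L=kilo R=alpha all differ -> CONFLICT
i=2: L=lima=BASE, R=charlie -> take RIGHT -> charlie
Conflict count: 1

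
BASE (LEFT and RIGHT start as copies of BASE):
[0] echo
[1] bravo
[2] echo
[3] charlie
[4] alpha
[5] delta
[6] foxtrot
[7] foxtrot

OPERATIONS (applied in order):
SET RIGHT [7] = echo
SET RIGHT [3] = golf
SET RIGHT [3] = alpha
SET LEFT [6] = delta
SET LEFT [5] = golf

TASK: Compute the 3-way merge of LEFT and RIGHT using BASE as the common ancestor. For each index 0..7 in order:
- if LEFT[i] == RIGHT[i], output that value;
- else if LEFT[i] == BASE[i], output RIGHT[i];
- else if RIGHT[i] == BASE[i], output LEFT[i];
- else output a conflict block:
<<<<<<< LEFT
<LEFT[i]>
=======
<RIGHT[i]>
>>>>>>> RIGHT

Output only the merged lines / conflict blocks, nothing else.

Final LEFT:  [echo, bravo, echo, charlie, alpha, golf, delta, foxtrot]
Final RIGHT: [echo, bravo, echo, alpha, alpha, delta, foxtrot, echo]
i=0: L=echo R=echo -> agree -> echo
i=1: L=bravo R=bravo -> agree -> bravo
i=2: L=echo R=echo -> agree -> echo
i=3: L=charlie=BASE, R=alpha -> take RIGHT -> alpha
i=4: L=alpha R=alpha -> agree -> alpha
i=5: L=golf, R=delta=BASE -> take LEFT -> golf
i=6: L=delta, R=foxtrot=BASE -> take LEFT -> delta
i=7: L=foxtrot=BASE, R=echo -> take RIGHT -> echo

Answer: echo
bravo
echo
alpha
alpha
golf
delta
echo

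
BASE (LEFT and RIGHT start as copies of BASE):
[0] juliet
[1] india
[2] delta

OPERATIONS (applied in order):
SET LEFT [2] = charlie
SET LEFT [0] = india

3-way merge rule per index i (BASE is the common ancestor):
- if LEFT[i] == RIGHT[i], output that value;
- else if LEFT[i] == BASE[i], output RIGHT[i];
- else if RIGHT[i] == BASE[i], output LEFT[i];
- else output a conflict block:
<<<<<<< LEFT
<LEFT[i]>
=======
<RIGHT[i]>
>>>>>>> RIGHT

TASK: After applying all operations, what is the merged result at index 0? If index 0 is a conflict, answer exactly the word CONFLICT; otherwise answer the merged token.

Final LEFT:  [india, india, charlie]
Final RIGHT: [juliet, india, delta]
i=0: L=india, R=juliet=BASE -> take LEFT -> india
i=1: L=india R=india -> agree -> india
i=2: L=charlie, R=delta=BASE -> take LEFT -> charlie
Index 0 -> india

Answer: india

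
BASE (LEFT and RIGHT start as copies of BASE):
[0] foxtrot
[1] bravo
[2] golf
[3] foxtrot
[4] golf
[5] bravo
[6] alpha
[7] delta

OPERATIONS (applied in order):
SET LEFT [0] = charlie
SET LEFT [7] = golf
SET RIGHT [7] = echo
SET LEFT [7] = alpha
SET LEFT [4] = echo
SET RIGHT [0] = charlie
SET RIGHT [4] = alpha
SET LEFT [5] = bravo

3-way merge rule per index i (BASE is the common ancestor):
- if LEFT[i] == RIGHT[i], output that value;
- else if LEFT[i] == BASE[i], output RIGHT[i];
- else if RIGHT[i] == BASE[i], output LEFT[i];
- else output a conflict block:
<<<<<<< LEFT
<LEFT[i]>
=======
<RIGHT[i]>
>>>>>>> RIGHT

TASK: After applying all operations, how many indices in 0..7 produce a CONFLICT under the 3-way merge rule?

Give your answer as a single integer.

Final LEFT:  [charlie, bravo, golf, foxtrot, echo, bravo, alpha, alpha]
Final RIGHT: [charlie, bravo, golf, foxtrot, alpha, bravo, alpha, echo]
i=0: L=charlie R=charlie -> agree -> charlie
i=1: L=bravo R=bravo -> agree -> bravo
i=2: L=golf R=golf -> agree -> golf
i=3: L=foxtrot R=foxtrot -> agree -> foxtrot
i=4: BASE=golf L=echo R=alpha all differ -> CONFLICT
i=5: L=bravo R=bravo -> agree -> bravo
i=6: L=alpha R=alpha -> agree -> alpha
i=7: BASE=delta L=alpha R=echo all differ -> CONFLICT
Conflict count: 2

Answer: 2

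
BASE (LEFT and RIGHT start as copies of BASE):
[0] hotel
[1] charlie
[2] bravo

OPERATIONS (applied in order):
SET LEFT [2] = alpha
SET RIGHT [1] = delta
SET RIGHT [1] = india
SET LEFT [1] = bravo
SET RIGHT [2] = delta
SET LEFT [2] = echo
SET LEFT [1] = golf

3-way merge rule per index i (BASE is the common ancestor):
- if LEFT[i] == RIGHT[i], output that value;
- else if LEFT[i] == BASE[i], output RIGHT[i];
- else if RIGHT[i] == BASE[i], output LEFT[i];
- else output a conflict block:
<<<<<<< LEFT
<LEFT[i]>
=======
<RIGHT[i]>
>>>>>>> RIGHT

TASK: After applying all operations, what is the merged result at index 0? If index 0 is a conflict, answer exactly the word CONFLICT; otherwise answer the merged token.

Final LEFT:  [hotel, golf, echo]
Final RIGHT: [hotel, india, delta]
i=0: L=hotel R=hotel -> agree -> hotel
i=1: BASE=charlie L=golf R=india all differ -> CONFLICT
i=2: BASE=bravo L=echo R=delta all differ -> CONFLICT
Index 0 -> hotel

Answer: hotel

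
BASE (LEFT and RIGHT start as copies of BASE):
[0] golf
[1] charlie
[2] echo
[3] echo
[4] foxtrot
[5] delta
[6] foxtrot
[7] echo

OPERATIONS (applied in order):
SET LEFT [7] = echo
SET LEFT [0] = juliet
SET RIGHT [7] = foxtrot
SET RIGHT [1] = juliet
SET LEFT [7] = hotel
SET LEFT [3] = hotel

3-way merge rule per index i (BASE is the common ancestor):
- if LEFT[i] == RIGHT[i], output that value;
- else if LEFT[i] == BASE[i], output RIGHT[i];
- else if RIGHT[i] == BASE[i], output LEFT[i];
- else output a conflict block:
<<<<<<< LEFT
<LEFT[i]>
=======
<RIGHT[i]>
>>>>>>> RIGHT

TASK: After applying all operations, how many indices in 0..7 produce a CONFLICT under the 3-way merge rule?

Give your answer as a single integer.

Final LEFT:  [juliet, charlie, echo, hotel, foxtrot, delta, foxtrot, hotel]
Final RIGHT: [golf, juliet, echo, echo, foxtrot, delta, foxtrot, foxtrot]
i=0: L=juliet, R=golf=BASE -> take LEFT -> juliet
i=1: L=charlie=BASE, R=juliet -> take RIGHT -> juliet
i=2: L=echo R=echo -> agree -> echo
i=3: L=hotel, R=echo=BASE -> take LEFT -> hotel
i=4: L=foxtrot R=foxtrot -> agree -> foxtrot
i=5: L=delta R=delta -> agree -> delta
i=6: L=foxtrot R=foxtrot -> agree -> foxtrot
i=7: BASE=echo L=hotel R=foxtrot all differ -> CONFLICT
Conflict count: 1

Answer: 1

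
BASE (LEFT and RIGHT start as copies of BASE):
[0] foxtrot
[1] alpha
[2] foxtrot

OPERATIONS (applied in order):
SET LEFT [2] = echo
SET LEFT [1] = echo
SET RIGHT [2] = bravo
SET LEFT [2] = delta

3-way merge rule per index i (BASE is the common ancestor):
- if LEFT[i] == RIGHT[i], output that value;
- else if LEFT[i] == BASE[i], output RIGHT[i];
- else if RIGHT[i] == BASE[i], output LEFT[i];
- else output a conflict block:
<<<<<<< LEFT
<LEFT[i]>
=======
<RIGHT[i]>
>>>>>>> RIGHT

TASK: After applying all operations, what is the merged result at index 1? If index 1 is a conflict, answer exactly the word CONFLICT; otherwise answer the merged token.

Final LEFT:  [foxtrot, echo, delta]
Final RIGHT: [foxtrot, alpha, bravo]
i=0: L=foxtrot R=foxtrot -> agree -> foxtrot
i=1: L=echo, R=alpha=BASE -> take LEFT -> echo
i=2: BASE=foxtrot L=delta R=bravo all differ -> CONFLICT
Index 1 -> echo

Answer: echo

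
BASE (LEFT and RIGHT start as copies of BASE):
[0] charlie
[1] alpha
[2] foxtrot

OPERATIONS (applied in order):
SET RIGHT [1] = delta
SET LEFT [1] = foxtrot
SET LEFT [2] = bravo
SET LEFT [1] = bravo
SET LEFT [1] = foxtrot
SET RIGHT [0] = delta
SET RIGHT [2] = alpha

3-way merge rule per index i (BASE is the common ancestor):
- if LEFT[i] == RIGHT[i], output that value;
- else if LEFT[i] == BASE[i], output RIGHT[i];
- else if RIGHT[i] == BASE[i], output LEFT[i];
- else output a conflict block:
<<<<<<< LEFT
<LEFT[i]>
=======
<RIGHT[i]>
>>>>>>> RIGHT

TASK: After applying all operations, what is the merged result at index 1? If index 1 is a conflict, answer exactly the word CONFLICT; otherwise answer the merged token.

Answer: CONFLICT

Derivation:
Final LEFT:  [charlie, foxtrot, bravo]
Final RIGHT: [delta, delta, alpha]
i=0: L=charlie=BASE, R=delta -> take RIGHT -> delta
i=1: BASE=alpha L=foxtrot R=delta all differ -> CONFLICT
i=2: BASE=foxtrot L=bravo R=alpha all differ -> CONFLICT
Index 1 -> CONFLICT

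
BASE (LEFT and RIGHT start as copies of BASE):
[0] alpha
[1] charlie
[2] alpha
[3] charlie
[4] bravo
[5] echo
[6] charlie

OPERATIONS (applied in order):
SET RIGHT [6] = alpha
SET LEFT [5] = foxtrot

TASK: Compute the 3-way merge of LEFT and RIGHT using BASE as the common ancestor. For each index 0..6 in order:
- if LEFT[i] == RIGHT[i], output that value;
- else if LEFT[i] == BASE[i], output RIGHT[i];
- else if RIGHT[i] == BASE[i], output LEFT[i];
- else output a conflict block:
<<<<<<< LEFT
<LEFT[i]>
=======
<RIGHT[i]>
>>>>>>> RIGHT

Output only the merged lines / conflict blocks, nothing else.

Final LEFT:  [alpha, charlie, alpha, charlie, bravo, foxtrot, charlie]
Final RIGHT: [alpha, charlie, alpha, charlie, bravo, echo, alpha]
i=0: L=alpha R=alpha -> agree -> alpha
i=1: L=charlie R=charlie -> agree -> charlie
i=2: L=alpha R=alpha -> agree -> alpha
i=3: L=charlie R=charlie -> agree -> charlie
i=4: L=bravo R=bravo -> agree -> bravo
i=5: L=foxtrot, R=echo=BASE -> take LEFT -> foxtrot
i=6: L=charlie=BASE, R=alpha -> take RIGHT -> alpha

Answer: alpha
charlie
alpha
charlie
bravo
foxtrot
alpha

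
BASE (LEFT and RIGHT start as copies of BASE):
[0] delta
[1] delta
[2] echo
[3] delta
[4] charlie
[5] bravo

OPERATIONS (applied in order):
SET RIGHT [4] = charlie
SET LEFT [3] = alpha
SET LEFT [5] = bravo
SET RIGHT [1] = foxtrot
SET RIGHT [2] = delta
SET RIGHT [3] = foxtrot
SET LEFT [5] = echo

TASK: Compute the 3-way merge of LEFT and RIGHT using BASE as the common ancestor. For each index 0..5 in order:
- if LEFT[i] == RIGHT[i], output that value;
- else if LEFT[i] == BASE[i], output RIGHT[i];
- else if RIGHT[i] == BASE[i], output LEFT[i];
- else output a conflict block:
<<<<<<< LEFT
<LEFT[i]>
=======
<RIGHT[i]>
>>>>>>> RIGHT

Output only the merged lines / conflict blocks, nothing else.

Final LEFT:  [delta, delta, echo, alpha, charlie, echo]
Final RIGHT: [delta, foxtrot, delta, foxtrot, charlie, bravo]
i=0: L=delta R=delta -> agree -> delta
i=1: L=delta=BASE, R=foxtrot -> take RIGHT -> foxtrot
i=2: L=echo=BASE, R=delta -> take RIGHT -> delta
i=3: BASE=delta L=alpha R=foxtrot all differ -> CONFLICT
i=4: L=charlie R=charlie -> agree -> charlie
i=5: L=echo, R=bravo=BASE -> take LEFT -> echo

Answer: delta
foxtrot
delta
<<<<<<< LEFT
alpha
=======
foxtrot
>>>>>>> RIGHT
charlie
echo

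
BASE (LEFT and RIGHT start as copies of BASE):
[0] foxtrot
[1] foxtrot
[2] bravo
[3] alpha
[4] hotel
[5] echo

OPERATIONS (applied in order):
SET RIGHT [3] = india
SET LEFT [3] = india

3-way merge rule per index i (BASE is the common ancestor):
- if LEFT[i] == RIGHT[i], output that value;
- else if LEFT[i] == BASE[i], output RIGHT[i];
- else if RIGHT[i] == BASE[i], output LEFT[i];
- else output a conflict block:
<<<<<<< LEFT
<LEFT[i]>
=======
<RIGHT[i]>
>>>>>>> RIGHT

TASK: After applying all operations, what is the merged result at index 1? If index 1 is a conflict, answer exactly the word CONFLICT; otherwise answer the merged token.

Answer: foxtrot

Derivation:
Final LEFT:  [foxtrot, foxtrot, bravo, india, hotel, echo]
Final RIGHT: [foxtrot, foxtrot, bravo, india, hotel, echo]
i=0: L=foxtrot R=foxtrot -> agree -> foxtrot
i=1: L=foxtrot R=foxtrot -> agree -> foxtrot
i=2: L=bravo R=bravo -> agree -> bravo
i=3: L=india R=india -> agree -> india
i=4: L=hotel R=hotel -> agree -> hotel
i=5: L=echo R=echo -> agree -> echo
Index 1 -> foxtrot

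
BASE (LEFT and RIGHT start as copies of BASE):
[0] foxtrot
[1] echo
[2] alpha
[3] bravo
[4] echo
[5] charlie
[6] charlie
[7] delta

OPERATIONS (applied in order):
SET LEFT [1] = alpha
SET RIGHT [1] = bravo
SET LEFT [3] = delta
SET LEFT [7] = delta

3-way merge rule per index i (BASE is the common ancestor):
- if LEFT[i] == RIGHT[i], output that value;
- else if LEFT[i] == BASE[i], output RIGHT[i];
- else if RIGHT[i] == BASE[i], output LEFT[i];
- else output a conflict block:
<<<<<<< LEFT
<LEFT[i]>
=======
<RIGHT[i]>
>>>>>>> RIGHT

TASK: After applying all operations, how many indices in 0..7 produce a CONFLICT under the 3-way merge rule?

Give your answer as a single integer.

Final LEFT:  [foxtrot, alpha, alpha, delta, echo, charlie, charlie, delta]
Final RIGHT: [foxtrot, bravo, alpha, bravo, echo, charlie, charlie, delta]
i=0: L=foxtrot R=foxtrot -> agree -> foxtrot
i=1: BASE=echo L=alpha R=bravo all differ -> CONFLICT
i=2: L=alpha R=alpha -> agree -> alpha
i=3: L=delta, R=bravo=BASE -> take LEFT -> delta
i=4: L=echo R=echo -> agree -> echo
i=5: L=charlie R=charlie -> agree -> charlie
i=6: L=charlie R=charlie -> agree -> charlie
i=7: L=delta R=delta -> agree -> delta
Conflict count: 1

Answer: 1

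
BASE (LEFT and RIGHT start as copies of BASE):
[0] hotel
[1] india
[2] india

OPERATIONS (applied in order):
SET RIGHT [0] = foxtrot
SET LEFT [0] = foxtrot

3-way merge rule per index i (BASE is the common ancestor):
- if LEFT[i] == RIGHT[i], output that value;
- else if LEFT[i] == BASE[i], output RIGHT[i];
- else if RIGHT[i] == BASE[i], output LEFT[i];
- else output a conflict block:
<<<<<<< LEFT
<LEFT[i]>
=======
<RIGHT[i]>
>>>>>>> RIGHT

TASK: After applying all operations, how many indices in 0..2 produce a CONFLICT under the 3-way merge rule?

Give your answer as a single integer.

Answer: 0

Derivation:
Final LEFT:  [foxtrot, india, india]
Final RIGHT: [foxtrot, india, india]
i=0: L=foxtrot R=foxtrot -> agree -> foxtrot
i=1: L=india R=india -> agree -> india
i=2: L=india R=india -> agree -> india
Conflict count: 0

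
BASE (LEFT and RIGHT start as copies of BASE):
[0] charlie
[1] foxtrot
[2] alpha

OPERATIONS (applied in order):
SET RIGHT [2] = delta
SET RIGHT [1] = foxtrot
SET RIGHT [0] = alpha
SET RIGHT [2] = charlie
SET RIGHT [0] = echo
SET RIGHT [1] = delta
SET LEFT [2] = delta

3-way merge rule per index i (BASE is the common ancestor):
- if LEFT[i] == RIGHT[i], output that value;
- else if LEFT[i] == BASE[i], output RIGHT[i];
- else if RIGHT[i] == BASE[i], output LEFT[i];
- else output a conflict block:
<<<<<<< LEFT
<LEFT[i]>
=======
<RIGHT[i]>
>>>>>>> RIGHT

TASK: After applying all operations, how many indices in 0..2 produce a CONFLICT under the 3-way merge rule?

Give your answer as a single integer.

Final LEFT:  [charlie, foxtrot, delta]
Final RIGHT: [echo, delta, charlie]
i=0: L=charlie=BASE, R=echo -> take RIGHT -> echo
i=1: L=foxtrot=BASE, R=delta -> take RIGHT -> delta
i=2: BASE=alpha L=delta R=charlie all differ -> CONFLICT
Conflict count: 1

Answer: 1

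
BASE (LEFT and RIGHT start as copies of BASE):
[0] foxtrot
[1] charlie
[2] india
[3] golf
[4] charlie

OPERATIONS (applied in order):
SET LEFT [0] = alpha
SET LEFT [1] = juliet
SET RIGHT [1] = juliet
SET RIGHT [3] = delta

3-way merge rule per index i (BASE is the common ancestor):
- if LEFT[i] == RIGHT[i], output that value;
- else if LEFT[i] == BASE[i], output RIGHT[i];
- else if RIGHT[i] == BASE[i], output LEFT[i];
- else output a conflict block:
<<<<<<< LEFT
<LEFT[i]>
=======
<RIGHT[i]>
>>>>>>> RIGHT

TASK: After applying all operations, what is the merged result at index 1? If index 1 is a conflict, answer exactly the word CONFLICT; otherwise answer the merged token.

Answer: juliet

Derivation:
Final LEFT:  [alpha, juliet, india, golf, charlie]
Final RIGHT: [foxtrot, juliet, india, delta, charlie]
i=0: L=alpha, R=foxtrot=BASE -> take LEFT -> alpha
i=1: L=juliet R=juliet -> agree -> juliet
i=2: L=india R=india -> agree -> india
i=3: L=golf=BASE, R=delta -> take RIGHT -> delta
i=4: L=charlie R=charlie -> agree -> charlie
Index 1 -> juliet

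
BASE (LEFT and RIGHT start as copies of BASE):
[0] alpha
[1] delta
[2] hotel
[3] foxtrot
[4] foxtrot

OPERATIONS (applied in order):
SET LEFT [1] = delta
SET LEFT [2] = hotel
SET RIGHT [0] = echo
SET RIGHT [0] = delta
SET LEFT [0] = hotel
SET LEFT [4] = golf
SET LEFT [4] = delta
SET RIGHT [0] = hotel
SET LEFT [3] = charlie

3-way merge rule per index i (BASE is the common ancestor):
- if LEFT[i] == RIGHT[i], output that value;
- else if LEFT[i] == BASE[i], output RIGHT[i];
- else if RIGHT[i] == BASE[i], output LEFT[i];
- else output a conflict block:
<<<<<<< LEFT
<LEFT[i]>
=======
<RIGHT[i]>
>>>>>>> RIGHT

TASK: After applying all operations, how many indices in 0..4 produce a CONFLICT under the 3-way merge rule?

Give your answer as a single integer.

Final LEFT:  [hotel, delta, hotel, charlie, delta]
Final RIGHT: [hotel, delta, hotel, foxtrot, foxtrot]
i=0: L=hotel R=hotel -> agree -> hotel
i=1: L=delta R=delta -> agree -> delta
i=2: L=hotel R=hotel -> agree -> hotel
i=3: L=charlie, R=foxtrot=BASE -> take LEFT -> charlie
i=4: L=delta, R=foxtrot=BASE -> take LEFT -> delta
Conflict count: 0

Answer: 0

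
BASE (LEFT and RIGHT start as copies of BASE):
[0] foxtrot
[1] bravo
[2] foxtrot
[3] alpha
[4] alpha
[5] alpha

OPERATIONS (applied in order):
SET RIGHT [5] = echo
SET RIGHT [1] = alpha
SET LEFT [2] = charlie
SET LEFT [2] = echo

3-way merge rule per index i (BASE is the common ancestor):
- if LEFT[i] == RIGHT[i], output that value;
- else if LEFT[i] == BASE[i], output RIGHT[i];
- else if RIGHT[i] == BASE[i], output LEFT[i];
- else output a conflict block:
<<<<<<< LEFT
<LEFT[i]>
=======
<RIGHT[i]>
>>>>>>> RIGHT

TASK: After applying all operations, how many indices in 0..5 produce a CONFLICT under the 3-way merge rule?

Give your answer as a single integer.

Final LEFT:  [foxtrot, bravo, echo, alpha, alpha, alpha]
Final RIGHT: [foxtrot, alpha, foxtrot, alpha, alpha, echo]
i=0: L=foxtrot R=foxtrot -> agree -> foxtrot
i=1: L=bravo=BASE, R=alpha -> take RIGHT -> alpha
i=2: L=echo, R=foxtrot=BASE -> take LEFT -> echo
i=3: L=alpha R=alpha -> agree -> alpha
i=4: L=alpha R=alpha -> agree -> alpha
i=5: L=alpha=BASE, R=echo -> take RIGHT -> echo
Conflict count: 0

Answer: 0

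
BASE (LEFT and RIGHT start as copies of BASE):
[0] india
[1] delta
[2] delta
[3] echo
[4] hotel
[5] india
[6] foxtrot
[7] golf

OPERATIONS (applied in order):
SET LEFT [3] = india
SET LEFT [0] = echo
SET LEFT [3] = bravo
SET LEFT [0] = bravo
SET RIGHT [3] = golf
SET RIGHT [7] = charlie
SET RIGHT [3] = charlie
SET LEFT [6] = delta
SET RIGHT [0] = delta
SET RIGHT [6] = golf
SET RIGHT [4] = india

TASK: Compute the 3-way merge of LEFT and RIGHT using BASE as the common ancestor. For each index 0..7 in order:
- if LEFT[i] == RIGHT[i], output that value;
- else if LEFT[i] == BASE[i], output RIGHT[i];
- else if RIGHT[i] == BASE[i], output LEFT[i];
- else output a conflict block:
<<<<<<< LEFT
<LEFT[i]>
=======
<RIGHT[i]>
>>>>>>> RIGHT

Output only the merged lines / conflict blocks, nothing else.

Answer: <<<<<<< LEFT
bravo
=======
delta
>>>>>>> RIGHT
delta
delta
<<<<<<< LEFT
bravo
=======
charlie
>>>>>>> RIGHT
india
india
<<<<<<< LEFT
delta
=======
golf
>>>>>>> RIGHT
charlie

Derivation:
Final LEFT:  [bravo, delta, delta, bravo, hotel, india, delta, golf]
Final RIGHT: [delta, delta, delta, charlie, india, india, golf, charlie]
i=0: BASE=india L=bravo R=delta all differ -> CONFLICT
i=1: L=delta R=delta -> agree -> delta
i=2: L=delta R=delta -> agree -> delta
i=3: BASE=echo L=bravo R=charlie all differ -> CONFLICT
i=4: L=hotel=BASE, R=india -> take RIGHT -> india
i=5: L=india R=india -> agree -> india
i=6: BASE=foxtrot L=delta R=golf all differ -> CONFLICT
i=7: L=golf=BASE, R=charlie -> take RIGHT -> charlie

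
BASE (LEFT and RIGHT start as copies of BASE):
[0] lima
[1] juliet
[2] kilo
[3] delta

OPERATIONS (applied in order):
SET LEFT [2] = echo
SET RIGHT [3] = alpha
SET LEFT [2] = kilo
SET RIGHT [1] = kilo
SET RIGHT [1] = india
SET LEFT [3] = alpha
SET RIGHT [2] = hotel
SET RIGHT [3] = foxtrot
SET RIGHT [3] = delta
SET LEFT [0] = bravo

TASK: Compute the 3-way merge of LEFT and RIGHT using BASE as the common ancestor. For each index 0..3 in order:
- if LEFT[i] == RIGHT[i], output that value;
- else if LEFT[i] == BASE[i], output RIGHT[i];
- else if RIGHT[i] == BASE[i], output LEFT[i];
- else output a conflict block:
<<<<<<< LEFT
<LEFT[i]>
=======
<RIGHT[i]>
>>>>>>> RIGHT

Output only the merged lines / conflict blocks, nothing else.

Final LEFT:  [bravo, juliet, kilo, alpha]
Final RIGHT: [lima, india, hotel, delta]
i=0: L=bravo, R=lima=BASE -> take LEFT -> bravo
i=1: L=juliet=BASE, R=india -> take RIGHT -> india
i=2: L=kilo=BASE, R=hotel -> take RIGHT -> hotel
i=3: L=alpha, R=delta=BASE -> take LEFT -> alpha

Answer: bravo
india
hotel
alpha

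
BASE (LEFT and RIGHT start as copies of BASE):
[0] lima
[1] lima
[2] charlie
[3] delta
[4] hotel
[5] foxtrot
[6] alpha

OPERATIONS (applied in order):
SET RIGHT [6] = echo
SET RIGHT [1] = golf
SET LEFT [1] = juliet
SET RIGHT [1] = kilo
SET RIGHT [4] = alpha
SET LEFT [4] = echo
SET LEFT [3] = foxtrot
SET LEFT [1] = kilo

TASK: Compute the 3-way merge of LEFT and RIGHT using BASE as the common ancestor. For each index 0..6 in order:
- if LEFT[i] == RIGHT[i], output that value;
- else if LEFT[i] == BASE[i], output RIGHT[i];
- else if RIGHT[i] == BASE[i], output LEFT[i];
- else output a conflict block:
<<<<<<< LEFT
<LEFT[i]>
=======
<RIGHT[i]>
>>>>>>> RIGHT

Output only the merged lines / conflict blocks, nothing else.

Final LEFT:  [lima, kilo, charlie, foxtrot, echo, foxtrot, alpha]
Final RIGHT: [lima, kilo, charlie, delta, alpha, foxtrot, echo]
i=0: L=lima R=lima -> agree -> lima
i=1: L=kilo R=kilo -> agree -> kilo
i=2: L=charlie R=charlie -> agree -> charlie
i=3: L=foxtrot, R=delta=BASE -> take LEFT -> foxtrot
i=4: BASE=hotel L=echo R=alpha all differ -> CONFLICT
i=5: L=foxtrot R=foxtrot -> agree -> foxtrot
i=6: L=alpha=BASE, R=echo -> take RIGHT -> echo

Answer: lima
kilo
charlie
foxtrot
<<<<<<< LEFT
echo
=======
alpha
>>>>>>> RIGHT
foxtrot
echo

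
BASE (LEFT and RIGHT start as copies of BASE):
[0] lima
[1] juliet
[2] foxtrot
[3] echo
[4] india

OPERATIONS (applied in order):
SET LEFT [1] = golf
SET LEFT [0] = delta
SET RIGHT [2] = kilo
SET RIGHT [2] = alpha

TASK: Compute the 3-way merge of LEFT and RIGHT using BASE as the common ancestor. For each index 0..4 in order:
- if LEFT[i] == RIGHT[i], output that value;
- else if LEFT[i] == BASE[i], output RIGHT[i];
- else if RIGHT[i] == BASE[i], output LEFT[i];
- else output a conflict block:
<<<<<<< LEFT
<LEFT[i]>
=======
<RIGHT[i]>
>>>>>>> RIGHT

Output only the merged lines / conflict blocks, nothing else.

Answer: delta
golf
alpha
echo
india

Derivation:
Final LEFT:  [delta, golf, foxtrot, echo, india]
Final RIGHT: [lima, juliet, alpha, echo, india]
i=0: L=delta, R=lima=BASE -> take LEFT -> delta
i=1: L=golf, R=juliet=BASE -> take LEFT -> golf
i=2: L=foxtrot=BASE, R=alpha -> take RIGHT -> alpha
i=3: L=echo R=echo -> agree -> echo
i=4: L=india R=india -> agree -> india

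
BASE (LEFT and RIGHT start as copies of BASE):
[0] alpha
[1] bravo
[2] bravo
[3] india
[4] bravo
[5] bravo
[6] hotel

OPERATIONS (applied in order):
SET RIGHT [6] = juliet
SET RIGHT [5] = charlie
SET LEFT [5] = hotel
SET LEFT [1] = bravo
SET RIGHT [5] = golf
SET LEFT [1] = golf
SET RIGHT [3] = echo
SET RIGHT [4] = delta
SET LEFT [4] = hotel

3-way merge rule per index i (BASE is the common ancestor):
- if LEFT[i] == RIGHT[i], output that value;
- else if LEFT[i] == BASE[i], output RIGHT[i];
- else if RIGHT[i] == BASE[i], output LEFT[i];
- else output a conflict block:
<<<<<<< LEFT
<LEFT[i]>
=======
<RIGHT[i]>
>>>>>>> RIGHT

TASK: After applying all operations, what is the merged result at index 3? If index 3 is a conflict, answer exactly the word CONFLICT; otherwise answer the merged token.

Final LEFT:  [alpha, golf, bravo, india, hotel, hotel, hotel]
Final RIGHT: [alpha, bravo, bravo, echo, delta, golf, juliet]
i=0: L=alpha R=alpha -> agree -> alpha
i=1: L=golf, R=bravo=BASE -> take LEFT -> golf
i=2: L=bravo R=bravo -> agree -> bravo
i=3: L=india=BASE, R=echo -> take RIGHT -> echo
i=4: BASE=bravo L=hotel R=delta all differ -> CONFLICT
i=5: BASE=bravo L=hotel R=golf all differ -> CONFLICT
i=6: L=hotel=BASE, R=juliet -> take RIGHT -> juliet
Index 3 -> echo

Answer: echo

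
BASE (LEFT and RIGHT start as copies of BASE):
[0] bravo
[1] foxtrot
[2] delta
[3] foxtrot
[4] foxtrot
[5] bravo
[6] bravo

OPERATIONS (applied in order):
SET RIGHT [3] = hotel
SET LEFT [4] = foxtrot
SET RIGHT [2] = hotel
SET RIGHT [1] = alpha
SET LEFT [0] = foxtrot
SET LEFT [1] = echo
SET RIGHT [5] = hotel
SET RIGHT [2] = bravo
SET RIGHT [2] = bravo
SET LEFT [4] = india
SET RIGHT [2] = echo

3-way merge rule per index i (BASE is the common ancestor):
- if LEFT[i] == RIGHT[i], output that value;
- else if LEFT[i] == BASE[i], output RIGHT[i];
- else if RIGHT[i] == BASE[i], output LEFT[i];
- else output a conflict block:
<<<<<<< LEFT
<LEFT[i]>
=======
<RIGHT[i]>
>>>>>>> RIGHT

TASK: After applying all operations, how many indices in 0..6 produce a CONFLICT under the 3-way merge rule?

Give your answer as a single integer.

Final LEFT:  [foxtrot, echo, delta, foxtrot, india, bravo, bravo]
Final RIGHT: [bravo, alpha, echo, hotel, foxtrot, hotel, bravo]
i=0: L=foxtrot, R=bravo=BASE -> take LEFT -> foxtrot
i=1: BASE=foxtrot L=echo R=alpha all differ -> CONFLICT
i=2: L=delta=BASE, R=echo -> take RIGHT -> echo
i=3: L=foxtrot=BASE, R=hotel -> take RIGHT -> hotel
i=4: L=india, R=foxtrot=BASE -> take LEFT -> india
i=5: L=bravo=BASE, R=hotel -> take RIGHT -> hotel
i=6: L=bravo R=bravo -> agree -> bravo
Conflict count: 1

Answer: 1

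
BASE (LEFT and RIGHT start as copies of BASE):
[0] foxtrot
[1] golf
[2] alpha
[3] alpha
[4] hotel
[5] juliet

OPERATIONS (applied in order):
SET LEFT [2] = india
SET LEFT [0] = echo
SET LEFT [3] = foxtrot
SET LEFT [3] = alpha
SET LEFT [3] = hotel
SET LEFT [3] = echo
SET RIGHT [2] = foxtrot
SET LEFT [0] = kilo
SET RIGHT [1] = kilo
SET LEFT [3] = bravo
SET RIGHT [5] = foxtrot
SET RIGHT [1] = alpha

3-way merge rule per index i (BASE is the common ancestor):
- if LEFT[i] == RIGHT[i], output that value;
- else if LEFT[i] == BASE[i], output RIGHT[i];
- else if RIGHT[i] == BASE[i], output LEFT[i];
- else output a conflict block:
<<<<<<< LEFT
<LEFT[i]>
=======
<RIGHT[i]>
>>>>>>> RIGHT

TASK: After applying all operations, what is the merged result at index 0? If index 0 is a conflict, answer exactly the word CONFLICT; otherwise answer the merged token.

Answer: kilo

Derivation:
Final LEFT:  [kilo, golf, india, bravo, hotel, juliet]
Final RIGHT: [foxtrot, alpha, foxtrot, alpha, hotel, foxtrot]
i=0: L=kilo, R=foxtrot=BASE -> take LEFT -> kilo
i=1: L=golf=BASE, R=alpha -> take RIGHT -> alpha
i=2: BASE=alpha L=india R=foxtrot all differ -> CONFLICT
i=3: L=bravo, R=alpha=BASE -> take LEFT -> bravo
i=4: L=hotel R=hotel -> agree -> hotel
i=5: L=juliet=BASE, R=foxtrot -> take RIGHT -> foxtrot
Index 0 -> kilo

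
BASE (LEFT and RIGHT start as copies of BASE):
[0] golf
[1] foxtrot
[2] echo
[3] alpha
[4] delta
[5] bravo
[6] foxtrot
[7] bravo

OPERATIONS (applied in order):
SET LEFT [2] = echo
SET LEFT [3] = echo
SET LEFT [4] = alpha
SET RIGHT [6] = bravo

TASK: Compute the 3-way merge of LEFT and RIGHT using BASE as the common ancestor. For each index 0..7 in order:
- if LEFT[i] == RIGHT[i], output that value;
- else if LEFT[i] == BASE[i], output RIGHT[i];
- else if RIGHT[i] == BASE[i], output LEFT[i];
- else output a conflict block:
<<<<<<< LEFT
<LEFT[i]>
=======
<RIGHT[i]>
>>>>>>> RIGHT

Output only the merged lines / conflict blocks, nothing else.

Final LEFT:  [golf, foxtrot, echo, echo, alpha, bravo, foxtrot, bravo]
Final RIGHT: [golf, foxtrot, echo, alpha, delta, bravo, bravo, bravo]
i=0: L=golf R=golf -> agree -> golf
i=1: L=foxtrot R=foxtrot -> agree -> foxtrot
i=2: L=echo R=echo -> agree -> echo
i=3: L=echo, R=alpha=BASE -> take LEFT -> echo
i=4: L=alpha, R=delta=BASE -> take LEFT -> alpha
i=5: L=bravo R=bravo -> agree -> bravo
i=6: L=foxtrot=BASE, R=bravo -> take RIGHT -> bravo
i=7: L=bravo R=bravo -> agree -> bravo

Answer: golf
foxtrot
echo
echo
alpha
bravo
bravo
bravo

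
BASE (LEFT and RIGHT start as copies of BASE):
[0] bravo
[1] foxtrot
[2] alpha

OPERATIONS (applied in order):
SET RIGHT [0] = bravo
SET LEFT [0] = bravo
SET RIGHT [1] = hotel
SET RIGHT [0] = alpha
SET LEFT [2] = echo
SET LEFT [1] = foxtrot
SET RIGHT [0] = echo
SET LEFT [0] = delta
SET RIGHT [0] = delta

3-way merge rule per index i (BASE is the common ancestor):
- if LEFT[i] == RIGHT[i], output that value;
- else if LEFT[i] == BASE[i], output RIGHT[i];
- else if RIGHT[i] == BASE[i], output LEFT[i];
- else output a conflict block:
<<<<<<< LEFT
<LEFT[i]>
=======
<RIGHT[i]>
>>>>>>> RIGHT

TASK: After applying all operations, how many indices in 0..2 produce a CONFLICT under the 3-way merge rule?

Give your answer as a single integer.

Final LEFT:  [delta, foxtrot, echo]
Final RIGHT: [delta, hotel, alpha]
i=0: L=delta R=delta -> agree -> delta
i=1: L=foxtrot=BASE, R=hotel -> take RIGHT -> hotel
i=2: L=echo, R=alpha=BASE -> take LEFT -> echo
Conflict count: 0

Answer: 0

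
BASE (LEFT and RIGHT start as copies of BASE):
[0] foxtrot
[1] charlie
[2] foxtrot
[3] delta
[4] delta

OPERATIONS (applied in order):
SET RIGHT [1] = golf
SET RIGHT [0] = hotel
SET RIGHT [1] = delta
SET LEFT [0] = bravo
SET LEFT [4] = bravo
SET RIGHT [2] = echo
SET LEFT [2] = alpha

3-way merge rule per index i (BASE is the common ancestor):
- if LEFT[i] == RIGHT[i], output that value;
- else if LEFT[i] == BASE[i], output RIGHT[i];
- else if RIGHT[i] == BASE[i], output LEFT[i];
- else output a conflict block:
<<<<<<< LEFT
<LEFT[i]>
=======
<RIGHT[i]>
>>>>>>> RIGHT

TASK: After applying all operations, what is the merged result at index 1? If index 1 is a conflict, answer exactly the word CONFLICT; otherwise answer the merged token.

Answer: delta

Derivation:
Final LEFT:  [bravo, charlie, alpha, delta, bravo]
Final RIGHT: [hotel, delta, echo, delta, delta]
i=0: BASE=foxtrot L=bravo R=hotel all differ -> CONFLICT
i=1: L=charlie=BASE, R=delta -> take RIGHT -> delta
i=2: BASE=foxtrot L=alpha R=echo all differ -> CONFLICT
i=3: L=delta R=delta -> agree -> delta
i=4: L=bravo, R=delta=BASE -> take LEFT -> bravo
Index 1 -> delta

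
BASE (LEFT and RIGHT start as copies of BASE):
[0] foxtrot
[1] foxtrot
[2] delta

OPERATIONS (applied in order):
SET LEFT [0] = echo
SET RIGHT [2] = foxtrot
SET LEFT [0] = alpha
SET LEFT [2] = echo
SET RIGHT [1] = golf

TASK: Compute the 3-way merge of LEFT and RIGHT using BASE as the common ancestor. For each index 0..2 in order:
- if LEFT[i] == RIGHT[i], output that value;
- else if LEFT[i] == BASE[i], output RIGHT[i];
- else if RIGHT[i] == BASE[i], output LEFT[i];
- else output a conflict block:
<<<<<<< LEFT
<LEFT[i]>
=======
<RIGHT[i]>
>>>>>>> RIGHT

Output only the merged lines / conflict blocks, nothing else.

Final LEFT:  [alpha, foxtrot, echo]
Final RIGHT: [foxtrot, golf, foxtrot]
i=0: L=alpha, R=foxtrot=BASE -> take LEFT -> alpha
i=1: L=foxtrot=BASE, R=golf -> take RIGHT -> golf
i=2: BASE=delta L=echo R=foxtrot all differ -> CONFLICT

Answer: alpha
golf
<<<<<<< LEFT
echo
=======
foxtrot
>>>>>>> RIGHT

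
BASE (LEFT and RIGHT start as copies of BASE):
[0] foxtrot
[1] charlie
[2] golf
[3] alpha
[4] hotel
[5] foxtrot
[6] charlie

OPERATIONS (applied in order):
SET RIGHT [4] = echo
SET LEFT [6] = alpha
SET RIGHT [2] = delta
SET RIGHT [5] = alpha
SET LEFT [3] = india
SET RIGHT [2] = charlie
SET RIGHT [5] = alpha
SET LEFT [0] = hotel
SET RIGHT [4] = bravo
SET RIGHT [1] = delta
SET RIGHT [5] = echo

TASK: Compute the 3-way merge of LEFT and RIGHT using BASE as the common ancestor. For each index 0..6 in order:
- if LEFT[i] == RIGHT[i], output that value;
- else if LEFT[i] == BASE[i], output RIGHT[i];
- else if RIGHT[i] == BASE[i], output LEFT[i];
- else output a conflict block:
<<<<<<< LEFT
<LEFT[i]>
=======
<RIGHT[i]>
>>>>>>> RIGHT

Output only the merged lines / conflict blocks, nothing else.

Final LEFT:  [hotel, charlie, golf, india, hotel, foxtrot, alpha]
Final RIGHT: [foxtrot, delta, charlie, alpha, bravo, echo, charlie]
i=0: L=hotel, R=foxtrot=BASE -> take LEFT -> hotel
i=1: L=charlie=BASE, R=delta -> take RIGHT -> delta
i=2: L=golf=BASE, R=charlie -> take RIGHT -> charlie
i=3: L=india, R=alpha=BASE -> take LEFT -> india
i=4: L=hotel=BASE, R=bravo -> take RIGHT -> bravo
i=5: L=foxtrot=BASE, R=echo -> take RIGHT -> echo
i=6: L=alpha, R=charlie=BASE -> take LEFT -> alpha

Answer: hotel
delta
charlie
india
bravo
echo
alpha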